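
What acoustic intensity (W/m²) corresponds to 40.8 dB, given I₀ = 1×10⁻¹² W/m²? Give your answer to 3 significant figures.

1.20e-08 W/m²

I/I₀ = 10^(40.8/10) = 1.202e+04, so I = 1.202e+04 × 10⁻¹² W/m².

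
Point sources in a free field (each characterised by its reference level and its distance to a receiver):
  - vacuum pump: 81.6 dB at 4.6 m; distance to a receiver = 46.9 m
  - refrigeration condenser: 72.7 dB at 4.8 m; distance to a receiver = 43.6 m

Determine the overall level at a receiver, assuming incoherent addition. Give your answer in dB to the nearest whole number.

Propagate each source to the receiver with L = L_ref − 20·log₁₀(r/r_ref), then add intensities.
vacuum pump: 81.6 − 20·log₁₀(46.9/4.6) = 81.6 − 20.17 = 61.43 dB.
refrigeration condenser: 72.7 − 20·log₁₀(43.6/4.8) = 72.7 − 19.16 = 53.54 dB.
Σ 10^(L/10) = 1.616e+06 → L_total = 10·log₁₀(1.616e+06) = 62.08 dB.

62 dB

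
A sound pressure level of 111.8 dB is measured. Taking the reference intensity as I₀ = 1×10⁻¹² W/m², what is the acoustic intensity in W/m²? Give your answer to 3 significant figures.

L = 10·log₁₀(I/I₀) ⇒ I = I₀·10^(L/10) = 10⁻¹² × 10^11.18.

0.151 W/m²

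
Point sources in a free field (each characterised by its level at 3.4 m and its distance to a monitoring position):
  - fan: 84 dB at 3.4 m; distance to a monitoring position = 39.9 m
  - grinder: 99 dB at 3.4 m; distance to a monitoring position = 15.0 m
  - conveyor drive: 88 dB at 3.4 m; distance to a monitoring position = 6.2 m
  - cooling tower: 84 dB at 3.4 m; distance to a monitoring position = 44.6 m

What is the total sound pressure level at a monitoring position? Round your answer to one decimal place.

87.8 dB

First find each source's level at the receiver (point-source: −20·log₁₀(r/r_ref)), then combine on an intensity basis.
fan: 84 − 20·log₁₀(39.9/3.4) = 84 − 21.39 = 62.61 dB.
grinder: 99 − 20·log₁₀(15.0/3.4) = 99 − 12.89 = 86.11 dB.
conveyor drive: 88 − 20·log₁₀(6.2/3.4) = 88 − 5.22 = 82.78 dB.
cooling tower: 84 − 20·log₁₀(44.6/3.4) = 84 − 22.36 = 61.64 dB.
Σ 10^(L/10) = 6.011e+08 → L_total = 10·log₁₀(6.011e+08) = 87.79 dB.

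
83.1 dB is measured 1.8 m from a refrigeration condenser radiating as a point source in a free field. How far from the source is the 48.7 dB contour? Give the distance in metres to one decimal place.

Point-source spreading drops the level by 20·log₁₀(r₂/r₁); inverting, r₂/r₁ = 10^(ΔL/20).
r₂ = 1.8·10^((83.1−48.7)/20) = 1.8·10^(34.4/20) = 94.47 m.

94.5 m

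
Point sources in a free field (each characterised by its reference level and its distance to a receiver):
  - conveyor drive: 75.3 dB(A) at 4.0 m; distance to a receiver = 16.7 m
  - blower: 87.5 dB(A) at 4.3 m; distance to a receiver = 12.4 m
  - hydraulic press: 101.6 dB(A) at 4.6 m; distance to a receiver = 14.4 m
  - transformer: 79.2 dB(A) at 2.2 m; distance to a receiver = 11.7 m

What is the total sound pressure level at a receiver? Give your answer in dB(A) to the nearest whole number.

92 dB(A)

First find each source's level at the receiver (point-source: −20·log₁₀(r/r_ref)), then combine on an intensity basis.
conveyor drive: 75.3 − 20·log₁₀(16.7/4.0) = 75.3 − 12.41 = 62.89 dB(A).
blower: 87.5 − 20·log₁₀(12.4/4.3) = 87.5 − 9.20 = 78.30 dB(A).
hydraulic press: 101.6 − 20·log₁₀(14.4/4.6) = 101.6 − 9.91 = 91.69 dB(A).
transformer: 79.2 − 20·log₁₀(11.7/2.2) = 79.2 − 14.52 = 64.68 dB(A).
Σ 10^(L/10) = 1.548e+09 → L_total = 10·log₁₀(1.548e+09) = 91.90 dB(A).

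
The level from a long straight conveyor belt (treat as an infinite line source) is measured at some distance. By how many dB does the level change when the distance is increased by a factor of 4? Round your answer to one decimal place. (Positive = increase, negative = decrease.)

With cylindrical spreading the level changes by −10·log₁₀(r₂/r₁).
ΔL = −10·log₁₀(4) = -6.02 dB.

-6.0 dB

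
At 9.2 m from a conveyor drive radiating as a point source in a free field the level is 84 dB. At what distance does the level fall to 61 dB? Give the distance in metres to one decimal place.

130.0 m

For a point source L₁ − L₂ = 20·log₁₀(r₂/r₁), so r₂ = r₁·10^((L₁−L₂)/20).
r₂ = 9.2·10^((84−61)/20) = 9.2·10^(23.0/20) = 129.95 m.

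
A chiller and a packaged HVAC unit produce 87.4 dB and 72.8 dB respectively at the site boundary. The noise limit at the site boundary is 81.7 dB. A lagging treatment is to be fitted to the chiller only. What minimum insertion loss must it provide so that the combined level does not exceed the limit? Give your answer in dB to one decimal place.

6.3 dB

Fixed contribution from the other source: Σ 10^(L/10) = 10^(72.8/10) = 1.905e+07 (72.80 dB).
The limit corresponds to 10^(81.7/10) = 1.479e+08; subtracting the fixed part leaves 1.289e+08 for the chiller, i.e. 81.10 dB.
Required insertion loss = 87.4 − 81.10 = 6.30 dB.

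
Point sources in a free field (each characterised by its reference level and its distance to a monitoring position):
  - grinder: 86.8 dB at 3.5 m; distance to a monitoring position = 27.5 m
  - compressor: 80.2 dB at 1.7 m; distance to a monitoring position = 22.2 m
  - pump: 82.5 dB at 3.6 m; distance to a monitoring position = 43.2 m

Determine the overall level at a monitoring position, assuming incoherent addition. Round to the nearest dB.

Propagate each source to the receiver with L = L_ref − 20·log₁₀(r/r_ref), then add intensities.
grinder: 86.8 − 20·log₁₀(27.5/3.5) = 86.8 − 17.91 = 68.89 dB.
compressor: 80.2 − 20·log₁₀(22.2/1.7) = 80.2 − 22.32 = 57.88 dB.
pump: 82.5 − 20·log₁₀(43.2/3.6) = 82.5 − 21.58 = 60.92 dB.
Σ 10^(L/10) = 9.602e+06 → L_total = 10·log₁₀(9.602e+06) = 69.82 dB.

70 dB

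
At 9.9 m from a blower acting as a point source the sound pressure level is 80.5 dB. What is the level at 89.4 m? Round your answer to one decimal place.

61.4 dB

For a point source, L₂ = L₁ − 20·log₁₀(r₂/r₁).
L₂ = 80.5 − 20·log₁₀(89.4/9.9) = 80.5 − 19.114 = 61.39 dB.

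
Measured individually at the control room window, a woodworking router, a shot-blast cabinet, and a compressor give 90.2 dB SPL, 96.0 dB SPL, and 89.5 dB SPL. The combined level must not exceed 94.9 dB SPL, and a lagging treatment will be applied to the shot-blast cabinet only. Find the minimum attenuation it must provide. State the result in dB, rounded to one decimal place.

Fixed contribution from the other sources: Σ 10^(L/10) = 10^(90.2/10) + 10^(89.5/10) = 1.938e+09 (92.87 dB SPL).
To meet 94.9 dB SPL overall, the treated shot-blast cabinet may contribute at most 10^(94.9/10) − 1.938e+09 = 1.152e+09, i.e. 90.61 dB SPL.
So the shot-blast cabinet must be reduced from 96.0 to 90.61 dB SPL: IL = 5.39 dB.

5.4 dB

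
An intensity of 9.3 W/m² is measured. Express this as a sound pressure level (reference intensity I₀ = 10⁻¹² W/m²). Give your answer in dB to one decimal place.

129.7 dB

I/I₀ = 9.3/10⁻¹² = 9.3×10^12, and L = 10·log₁₀(I/I₀).
L = 10·(0.9685 + 12) = 129.68 dB.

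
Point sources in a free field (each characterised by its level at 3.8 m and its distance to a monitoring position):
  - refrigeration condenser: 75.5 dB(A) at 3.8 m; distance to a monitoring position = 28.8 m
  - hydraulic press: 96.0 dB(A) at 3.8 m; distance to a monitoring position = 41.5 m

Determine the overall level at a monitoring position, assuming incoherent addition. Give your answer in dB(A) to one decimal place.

75.3 dB(A)

Propagate each source to the receiver with L = L_ref − 20·log₁₀(r/r_ref), then add intensities.
refrigeration condenser: 75.5 − 20·log₁₀(28.8/3.8) = 75.5 − 17.59 = 57.91 dB(A).
hydraulic press: 96.0 − 20·log₁₀(41.5/3.8) = 96.0 − 20.77 = 75.23 dB(A).
Σ 10^(L/10) = 3.400e+07 → L_total = 10·log₁₀(3.400e+07) = 75.31 dB(A).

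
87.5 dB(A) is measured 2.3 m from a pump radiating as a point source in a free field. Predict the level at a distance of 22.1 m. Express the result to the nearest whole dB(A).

For a point source, L₂ = L₁ − 20·log₁₀(r₂/r₁).
L₂ = 87.5 − 20·log₁₀(22.1/2.3) = 87.5 − 19.653 = 67.85 dB(A).

68 dB(A)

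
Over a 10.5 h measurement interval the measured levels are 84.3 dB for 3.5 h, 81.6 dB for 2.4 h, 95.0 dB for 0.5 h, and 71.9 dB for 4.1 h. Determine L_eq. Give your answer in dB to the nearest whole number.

84 dB

The energy average is taken in the linear domain: L_eq = 10·log₁₀[(Σ tᵢ·10^(Lᵢ/10))/T], T = 10.5 h.
Σ tᵢ·10^(Lᵢ/10) = 3.5·10^(84.3/10) + 2.4·10^(81.6/10) + 0.5·10^(95.0/10) + 4.1·10^(71.9/10) = 2.934e+09.
L_eq = 10·log₁₀(2.934e+09/10.5) = 84.46 dB.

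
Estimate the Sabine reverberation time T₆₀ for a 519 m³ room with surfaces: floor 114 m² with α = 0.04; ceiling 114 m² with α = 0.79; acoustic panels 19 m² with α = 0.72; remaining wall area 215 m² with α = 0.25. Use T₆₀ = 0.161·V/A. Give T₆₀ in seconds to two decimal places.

0.52 s

Total absorption A = 114·0.04 + 114·0.79 + 19·0.72 + 215·0.25 = 162.05 m² sabins.
T₆₀ = 0.161 × 519 / 162.05 = 0.516 s.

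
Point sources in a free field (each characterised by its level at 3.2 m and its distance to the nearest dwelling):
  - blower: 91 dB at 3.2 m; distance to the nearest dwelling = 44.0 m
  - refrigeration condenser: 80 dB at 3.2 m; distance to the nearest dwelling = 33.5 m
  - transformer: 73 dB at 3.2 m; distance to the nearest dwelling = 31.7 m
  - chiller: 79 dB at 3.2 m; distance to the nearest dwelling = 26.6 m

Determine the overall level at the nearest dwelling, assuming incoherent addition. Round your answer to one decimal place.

69.5 dB

Apply inverse-square spreading to bring every level to the receiver, then sum 10^(L/10).
blower: 91 − 20·log₁₀(44.0/3.2) = 91 − 22.77 = 68.23 dB.
refrigeration condenser: 80 − 20·log₁₀(33.5/3.2) = 80 − 20.40 = 59.60 dB.
transformer: 73 − 20·log₁₀(31.7/3.2) = 73 − 19.92 = 53.08 dB.
chiller: 79 − 20·log₁₀(26.6/3.2) = 79 − 18.39 = 60.61 dB.
Σ 10^(L/10) = 8.924e+06 → L_total = 10·log₁₀(8.924e+06) = 69.51 dB.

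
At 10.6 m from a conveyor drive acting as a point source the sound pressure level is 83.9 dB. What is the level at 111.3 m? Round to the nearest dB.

63 dB

Spherical spreading from a point source gives a 20·log₁₀(r₂/r₁) drop.
L₂ = 83.9 − 20·log₁₀(111.3/10.6) = 83.9 − 20.424 = 63.48 dB.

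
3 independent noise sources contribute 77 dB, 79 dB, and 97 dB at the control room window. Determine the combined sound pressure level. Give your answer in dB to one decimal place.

Incoherent sources combine by intensity addition: L_total = 10·log₁₀(Σ 10^(L_i/10)).
Σ 10^(L/10) = 10^(77/10) + 10^(79/10) + 10^(97/10) = 5.141e+09.
L_total = 10·log₁₀(5.141e+09) = 97.11 dB.

97.1 dB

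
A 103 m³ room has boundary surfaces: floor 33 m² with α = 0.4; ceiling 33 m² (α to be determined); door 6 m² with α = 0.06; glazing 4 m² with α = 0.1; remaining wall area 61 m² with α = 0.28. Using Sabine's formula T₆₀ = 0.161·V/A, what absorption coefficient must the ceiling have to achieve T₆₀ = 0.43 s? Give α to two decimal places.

0.23

A = 0.161·V/T₆₀ = 0.161·103/0.43 = 38.57 m² sabins.
Absorption from the other surfaces = 33·0.4 + 6·0.06 + 4·0.1 + 61·0.28 = 31.04 m², so the ceiling must supply 7.53 m² over 33 m².
α = 7.53/33 = 0.228.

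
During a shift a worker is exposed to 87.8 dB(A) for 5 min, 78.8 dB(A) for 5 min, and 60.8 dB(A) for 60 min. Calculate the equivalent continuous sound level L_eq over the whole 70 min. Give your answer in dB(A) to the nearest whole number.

77 dB(A)

L_eq = 10·log₁₀[(1/T)·Σ tᵢ·10^(Lᵢ/10)] with T = 70 min.
Σ tᵢ·10^(Lᵢ/10) = 5·10^(87.8/10) + 5·10^(78.8/10) + 60·10^(60.8/10) = 3.464e+09.
L_eq = 10·log₁₀(3.464e+09/70) = 76.95 dB(A).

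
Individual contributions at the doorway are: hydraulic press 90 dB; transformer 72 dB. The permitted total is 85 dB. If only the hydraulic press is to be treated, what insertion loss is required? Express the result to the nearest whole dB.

Fixed contribution from the other source: Σ 10^(L/10) = 10^(72/10) = 1.585e+07 (72.00 dB).
To meet 85 dB overall, the treated hydraulic press may contribute at most 10^(85/10) − 1.585e+07 = 3.004e+08, i.e. 84.78 dB.
Required insertion loss = 90 − 84.78 = 5.22 dB.

5 dB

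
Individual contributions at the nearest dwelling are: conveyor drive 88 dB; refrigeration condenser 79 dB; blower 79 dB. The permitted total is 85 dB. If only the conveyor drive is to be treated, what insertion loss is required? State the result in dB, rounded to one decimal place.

6.0 dB

The untreated sources together contribute 10^(79/10) + 10^(79/10) = 1.589e+08, i.e. 82.01 dB.
The limit corresponds to 10^(85/10) = 3.162e+08; subtracting the fixed part leaves 1.574e+08 for the conveyor drive, i.e. 81.97 dB.
Required insertion loss = 88 − 81.97 = 6.03 dB.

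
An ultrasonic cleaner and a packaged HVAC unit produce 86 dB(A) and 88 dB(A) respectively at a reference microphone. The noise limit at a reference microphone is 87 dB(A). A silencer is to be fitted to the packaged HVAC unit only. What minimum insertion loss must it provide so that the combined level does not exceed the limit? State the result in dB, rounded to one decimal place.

7.9 dB

Everything except the packaged HVAC unit sums to 10^(86/10) = 3.981e+08 in linear terms, 86.00 dB(A).
To meet 87 dB(A) overall, the treated packaged HVAC unit may contribute at most 10^(87/10) − 3.981e+08 = 1.031e+08, i.e. 80.13 dB(A).
Required insertion loss = 88 − 80.13 = 7.87 dB.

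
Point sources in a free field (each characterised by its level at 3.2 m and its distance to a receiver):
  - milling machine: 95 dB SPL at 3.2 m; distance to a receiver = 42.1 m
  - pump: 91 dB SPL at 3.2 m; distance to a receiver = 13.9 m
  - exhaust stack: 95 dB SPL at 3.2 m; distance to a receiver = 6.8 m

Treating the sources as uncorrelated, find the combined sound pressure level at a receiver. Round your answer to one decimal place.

Propagate each source to the receiver with L = L_ref − 20·log₁₀(r/r_ref), then add intensities.
milling machine: 95 − 20·log₁₀(42.1/3.2) = 95 − 22.38 = 72.62 dB SPL.
pump: 91 − 20·log₁₀(13.9/3.2) = 91 − 12.76 = 78.24 dB SPL.
exhaust stack: 95 − 20·log₁₀(6.8/3.2) = 95 − 6.55 = 88.45 dB SPL.
Σ 10^(L/10) = 7.853e+08 → L_total = 10·log₁₀(7.853e+08) = 88.95 dB SPL.

89.0 dB SPL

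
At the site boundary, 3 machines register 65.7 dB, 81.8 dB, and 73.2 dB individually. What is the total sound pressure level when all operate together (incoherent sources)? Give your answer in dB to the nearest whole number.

82 dB

Incoherent sources combine by intensity addition: L_total = 10·log₁₀(Σ 10^(L_i/10)).
Σ 10^(L/10) = 10^(65.7/10) + 10^(81.8/10) + 10^(73.2/10) = 1.760e+08.
L_total = 10·log₁₀(1.760e+08) = 82.45 dB.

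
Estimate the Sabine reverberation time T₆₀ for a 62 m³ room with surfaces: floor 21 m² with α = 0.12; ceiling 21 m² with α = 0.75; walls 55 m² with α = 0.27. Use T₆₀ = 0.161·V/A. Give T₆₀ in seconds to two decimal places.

0.30 s

Summing Sᵢαᵢ: 21·0.12 + 21·0.75 + 55·0.27 = 33.12 m².
T₆₀ = 0.161 × 62 / 33.12 = 0.301 s.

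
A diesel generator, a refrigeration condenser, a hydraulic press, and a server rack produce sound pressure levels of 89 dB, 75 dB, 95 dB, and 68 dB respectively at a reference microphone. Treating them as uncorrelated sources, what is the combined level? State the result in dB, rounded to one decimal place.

96.0 dB

Incoherent sources combine by intensity addition: L_total = 10·log₁₀(Σ 10^(L_i/10)).
Σ 10^(L/10) = 10^(89/10) + 10^(75/10) + 10^(95/10) + 10^(68/10) = 3.995e+09.
L_total = 10·log₁₀(3.995e+09) = 96.01 dB.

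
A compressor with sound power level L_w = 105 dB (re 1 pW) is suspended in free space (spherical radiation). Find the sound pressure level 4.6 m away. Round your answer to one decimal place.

80.8 dB

Free-field spherical radiation: L_p = L_w − 10·log₁₀(4π·r²), r = 4.6 m.
4π·r² = 265.9 m², 10·log₁₀ of that is 24.247 dB.
L_p = 105 − 24.247 = 80.75 dB.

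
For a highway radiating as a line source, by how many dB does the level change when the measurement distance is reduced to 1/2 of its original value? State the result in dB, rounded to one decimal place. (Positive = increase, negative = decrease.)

Line-source spreading: ΔL = −10·log₁₀(r₂/r₁).
ΔL = −10·log₁₀(0.5) = +3.01 dB.

+3.0 dB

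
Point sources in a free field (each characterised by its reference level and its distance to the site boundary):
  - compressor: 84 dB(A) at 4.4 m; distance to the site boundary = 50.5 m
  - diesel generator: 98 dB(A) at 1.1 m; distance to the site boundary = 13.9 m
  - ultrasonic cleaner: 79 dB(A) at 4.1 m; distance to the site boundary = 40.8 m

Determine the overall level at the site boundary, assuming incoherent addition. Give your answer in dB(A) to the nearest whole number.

Apply inverse-square spreading to bring every level to the receiver, then sum 10^(L/10).
compressor: 84 − 20·log₁₀(50.5/4.4) = 84 − 21.20 = 62.80 dB(A).
diesel generator: 98 − 20·log₁₀(13.9/1.1) = 98 − 22.03 = 75.97 dB(A).
ultrasonic cleaner: 79 − 20·log₁₀(40.8/4.1) = 79 − 19.96 = 59.04 dB(A).
Σ 10^(L/10) = 4.222e+07 → L_total = 10·log₁₀(4.222e+07) = 76.26 dB(A).

76 dB(A)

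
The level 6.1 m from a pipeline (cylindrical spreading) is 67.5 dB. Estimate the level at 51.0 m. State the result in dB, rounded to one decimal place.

58.3 dB

Line-source attenuation: ΔL = 10·log₁₀(r₂/r₁) = 10·log₁₀(51.0/6.1) = 9.222 dB.
L₂ = 67.5 − 10·log₁₀(51.0/6.1) = 67.5 − 9.222 = 58.28 dB.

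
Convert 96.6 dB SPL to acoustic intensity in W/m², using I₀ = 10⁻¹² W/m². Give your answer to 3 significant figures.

I/I₀ = 10^(96.6/10) = 4.571e+09, so I = 4.571e+09 × 10⁻¹² W/m².

0.00457 W/m²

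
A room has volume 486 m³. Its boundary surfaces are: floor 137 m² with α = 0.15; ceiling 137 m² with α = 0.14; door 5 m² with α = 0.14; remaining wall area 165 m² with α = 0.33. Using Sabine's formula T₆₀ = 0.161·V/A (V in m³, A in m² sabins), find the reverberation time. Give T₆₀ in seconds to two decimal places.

0.82 s

A = Σ Sᵢαᵢ = 137·0.15 + 137·0.14 + 5·0.14 + 165·0.33 = 94.88 m².
T₆₀ = 0.161·V/A = 0.161·486/94.88 = 0.825 s.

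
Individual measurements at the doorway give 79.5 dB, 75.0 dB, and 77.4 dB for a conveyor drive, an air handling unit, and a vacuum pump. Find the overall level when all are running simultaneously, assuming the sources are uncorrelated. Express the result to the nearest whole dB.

Incoherent sources combine by intensity addition: L_total = 10·log₁₀(Σ 10^(L_i/10)).
Σ 10^(L/10) = 10^(79.5/10) + 10^(75.0/10) + 10^(77.4/10) = 1.757e+08.
L_total = 10·log₁₀(1.757e+08) = 82.45 dB.

82 dB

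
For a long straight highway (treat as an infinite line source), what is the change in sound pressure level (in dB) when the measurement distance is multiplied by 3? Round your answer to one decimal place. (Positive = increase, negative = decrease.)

Line-source spreading: ΔL = −10·log₁₀(r₂/r₁).
ΔL = −10·log₁₀(3) = -4.77 dB.

-4.8 dB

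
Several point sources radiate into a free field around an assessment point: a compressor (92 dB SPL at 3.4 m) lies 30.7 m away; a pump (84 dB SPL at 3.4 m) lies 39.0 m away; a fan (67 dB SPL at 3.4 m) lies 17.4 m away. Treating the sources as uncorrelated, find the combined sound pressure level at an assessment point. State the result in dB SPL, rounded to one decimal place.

73.3 dB SPL

First find each source's level at the receiver (point-source: −20·log₁₀(r/r_ref)), then combine on an intensity basis.
compressor: 92 − 20·log₁₀(30.7/3.4) = 92 − 19.11 = 72.89 dB SPL.
pump: 84 − 20·log₁₀(39.0/3.4) = 84 − 21.19 = 62.81 dB SPL.
fan: 67 − 20·log₁₀(17.4/3.4) = 67 − 14.18 = 52.82 dB SPL.
Σ 10^(L/10) = 2.154e+07 → L_total = 10·log₁₀(2.154e+07) = 73.33 dB SPL.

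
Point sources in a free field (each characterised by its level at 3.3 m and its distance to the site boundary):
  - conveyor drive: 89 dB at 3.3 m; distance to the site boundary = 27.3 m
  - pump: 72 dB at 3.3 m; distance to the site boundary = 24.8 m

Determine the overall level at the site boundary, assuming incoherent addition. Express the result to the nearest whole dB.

First find each source's level at the receiver (point-source: −20·log₁₀(r/r_ref)), then combine on an intensity basis.
conveyor drive: 89 − 20·log₁₀(27.3/3.3) = 89 − 18.35 = 70.65 dB.
pump: 72 − 20·log₁₀(24.8/3.3) = 72 − 17.52 = 54.48 dB.
Σ 10^(L/10) = 1.189e+07 → L_total = 10·log₁₀(1.189e+07) = 70.75 dB.

71 dB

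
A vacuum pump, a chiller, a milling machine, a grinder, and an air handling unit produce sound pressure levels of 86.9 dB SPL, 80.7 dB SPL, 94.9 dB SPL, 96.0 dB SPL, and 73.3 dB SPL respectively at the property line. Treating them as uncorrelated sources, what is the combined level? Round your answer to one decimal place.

98.9 dB SPL

For uncorrelated sources the intensities add, so convert each level to linear form, sum, and take 10·log₁₀ of the total.
Σ 10^(L/10) = 10^(86.9/10) + 10^(80.7/10) + 10^(94.9/10) + 10^(96.0/10) + 10^(73.3/10) = 7.700e+09.
L_total = 10·log₁₀(7.700e+09) = 98.86 dB SPL.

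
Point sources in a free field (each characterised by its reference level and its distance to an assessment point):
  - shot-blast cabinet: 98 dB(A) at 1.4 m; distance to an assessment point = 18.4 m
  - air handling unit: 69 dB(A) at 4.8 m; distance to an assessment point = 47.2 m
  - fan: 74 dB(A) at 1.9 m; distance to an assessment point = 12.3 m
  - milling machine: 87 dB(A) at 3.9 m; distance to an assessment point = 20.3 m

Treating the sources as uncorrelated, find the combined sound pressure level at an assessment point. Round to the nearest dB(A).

77 dB(A)

Propagate each source to the receiver with L = L_ref − 20·log₁₀(r/r_ref), then add intensities.
shot-blast cabinet: 98 − 20·log₁₀(18.4/1.4) = 98 − 22.37 = 75.63 dB(A).
air handling unit: 69 − 20·log₁₀(47.2/4.8) = 69 − 19.85 = 49.15 dB(A).
fan: 74 − 20·log₁₀(12.3/1.9) = 74 − 16.22 = 57.78 dB(A).
milling machine: 87 − 20·log₁₀(20.3/3.9) = 87 − 14.33 = 72.67 dB(A).
Σ 10^(L/10) = 5.571e+07 → L_total = 10·log₁₀(5.571e+07) = 77.46 dB(A).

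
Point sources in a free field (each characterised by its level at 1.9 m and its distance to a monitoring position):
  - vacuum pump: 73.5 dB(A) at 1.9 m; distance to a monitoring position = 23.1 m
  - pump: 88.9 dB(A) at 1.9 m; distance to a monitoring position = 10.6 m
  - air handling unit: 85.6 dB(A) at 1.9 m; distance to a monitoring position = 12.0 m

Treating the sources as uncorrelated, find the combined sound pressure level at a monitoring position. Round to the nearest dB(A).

Propagate each source to the receiver with L = L_ref − 20·log₁₀(r/r_ref), then add intensities.
vacuum pump: 73.5 − 20·log₁₀(23.1/1.9) = 73.5 − 21.70 = 51.80 dB(A).
pump: 88.9 − 20·log₁₀(10.6/1.9) = 88.9 − 14.93 = 73.97 dB(A).
air handling unit: 85.6 − 20·log₁₀(12.0/1.9) = 85.6 − 16.01 = 69.59 dB(A).
Σ 10^(L/10) = 3.419e+07 → L_total = 10·log₁₀(3.419e+07) = 75.34 dB(A).

75 dB(A)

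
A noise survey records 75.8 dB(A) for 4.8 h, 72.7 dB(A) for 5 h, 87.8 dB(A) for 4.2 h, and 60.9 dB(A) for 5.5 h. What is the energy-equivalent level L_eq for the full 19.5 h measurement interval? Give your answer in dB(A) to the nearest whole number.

The energy average is taken in the linear domain: L_eq = 10·log₁₀[(Σ tᵢ·10^(Lᵢ/10))/T], T = 19.5 h.
Σ tᵢ·10^(Lᵢ/10) = 4.8·10^(75.8/10) + 5·10^(72.7/10) + 4.2·10^(87.8/10) + 5.5·10^(60.9/10) = 2.813e+09.
L_eq = 10·log₁₀(2.813e+09/19.5) = 81.59 dB(A).

82 dB(A)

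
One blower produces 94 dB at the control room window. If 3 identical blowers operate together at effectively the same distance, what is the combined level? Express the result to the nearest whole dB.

99 dB

L_total = L₁ + 10·log₁₀ N for N identical incoherent sources.
L_total = 94 + 10·log₁₀(3) = 94 + 4.771 = 98.77 dB.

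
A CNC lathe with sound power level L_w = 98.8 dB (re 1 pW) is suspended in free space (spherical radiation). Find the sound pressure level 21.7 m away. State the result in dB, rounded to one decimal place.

The power spreads over a sphere of area 4π·r², so L_p = L_w − 10·log₁₀(4π·r²).
4π·r² = 5917 m², 10·log₁₀ of that is 37.721 dB.
L_p = 98.8 − 37.721 = 61.08 dB.

61.1 dB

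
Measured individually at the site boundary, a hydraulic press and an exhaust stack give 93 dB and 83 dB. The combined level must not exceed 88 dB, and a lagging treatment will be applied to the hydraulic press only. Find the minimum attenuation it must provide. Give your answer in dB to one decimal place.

6.7 dB

Fixed contribution from the other source: Σ 10^(L/10) = 10^(83/10) = 1.995e+08 (83.00 dB).
To meet 88 dB overall, the treated hydraulic press may contribute at most 10^(88/10) − 1.995e+08 = 4.314e+08, i.e. 86.35 dB.
So the hydraulic press must be reduced from 93 to 86.35 dB: IL = 6.65 dB.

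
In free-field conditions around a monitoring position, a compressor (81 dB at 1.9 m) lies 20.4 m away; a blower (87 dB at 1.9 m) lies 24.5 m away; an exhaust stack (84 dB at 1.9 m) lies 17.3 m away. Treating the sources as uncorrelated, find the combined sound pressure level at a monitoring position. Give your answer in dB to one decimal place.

68.5 dB

First find each source's level at the receiver (point-source: −20·log₁₀(r/r_ref)), then combine on an intensity basis.
compressor: 81 − 20·log₁₀(20.4/1.9) = 81 − 20.62 = 60.38 dB.
blower: 87 − 20·log₁₀(24.5/1.9) = 87 − 22.21 = 64.79 dB.
exhaust stack: 84 − 20·log₁₀(17.3/1.9) = 84 − 19.19 = 64.81 dB.
Σ 10^(L/10) = 7.136e+06 → L_total = 10·log₁₀(7.136e+06) = 68.53 dB.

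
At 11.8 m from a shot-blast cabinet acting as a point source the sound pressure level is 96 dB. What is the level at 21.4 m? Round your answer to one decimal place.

Point-source attenuation: ΔL = 20·log₁₀(r₂/r₁) = 20·log₁₀(21.4/11.8) = 5.171 dB.
L₂ = 96 − 20·log₁₀(21.4/11.8) = 96 − 5.171 = 90.83 dB.

90.8 dB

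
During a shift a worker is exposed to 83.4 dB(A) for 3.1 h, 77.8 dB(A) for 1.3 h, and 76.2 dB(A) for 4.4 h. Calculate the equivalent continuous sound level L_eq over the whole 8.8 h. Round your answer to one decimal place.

Weight each interval's intensity by its duration and average over T = 8.8 h:
Σ tᵢ·10^(Lᵢ/10) = 3.1·10^(83.4/10) + 1.3·10^(77.8/10) + 4.4·10^(76.2/10) = 9.400e+08.
L_eq = 10·log₁₀(9.400e+08/8.8) = 80.29 dB(A).

80.3 dB(A)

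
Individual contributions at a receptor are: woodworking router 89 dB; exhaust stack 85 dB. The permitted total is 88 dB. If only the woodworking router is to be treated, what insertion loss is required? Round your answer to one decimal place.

4.0 dB

The untreated sources together contribute 10^(85/10) = 3.162e+08, i.e. 85.00 dB.
To meet 88 dB overall, the treated woodworking router may contribute at most 10^(88/10) − 3.162e+08 = 3.147e+08, i.e. 84.98 dB.
Required insertion loss = 89 − 84.98 = 4.02 dB.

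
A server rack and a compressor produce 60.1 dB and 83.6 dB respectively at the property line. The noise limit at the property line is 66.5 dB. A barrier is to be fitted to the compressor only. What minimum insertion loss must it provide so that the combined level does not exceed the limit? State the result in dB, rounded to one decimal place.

Everything except the compressor sums to 10^(60.1/10) = 1.023e+06 in linear terms, 60.10 dB.
To meet 66.5 dB overall, the treated compressor may contribute at most 10^(66.5/10) − 1.023e+06 = 3.444e+06, i.e. 65.37 dB.
So the compressor must be reduced from 83.6 to 65.37 dB: IL = 18.23 dB.

18.2 dB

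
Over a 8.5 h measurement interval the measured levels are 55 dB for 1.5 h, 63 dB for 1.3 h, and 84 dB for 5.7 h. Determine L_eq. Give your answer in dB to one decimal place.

82.3 dB

L_eq = 10·log₁₀[(1/T)·Σ tᵢ·10^(Lᵢ/10)] with T = 8.5 h.
Σ tᵢ·10^(Lᵢ/10) = 1.5·10^(55/10) + 1.3·10^(63/10) + 5.7·10^(84/10) = 1.435e+09.
L_eq = 10·log₁₀(1.435e+09/8.5) = 82.27 dB.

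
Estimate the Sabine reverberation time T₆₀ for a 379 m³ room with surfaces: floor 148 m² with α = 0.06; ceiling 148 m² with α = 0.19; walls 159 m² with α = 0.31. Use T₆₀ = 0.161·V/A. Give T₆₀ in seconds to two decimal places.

0.71 s

Summing Sᵢαᵢ: 148·0.06 + 148·0.19 + 159·0.31 = 86.29 m².
T₆₀ = 0.161 × 379 / 86.29 = 0.707 s.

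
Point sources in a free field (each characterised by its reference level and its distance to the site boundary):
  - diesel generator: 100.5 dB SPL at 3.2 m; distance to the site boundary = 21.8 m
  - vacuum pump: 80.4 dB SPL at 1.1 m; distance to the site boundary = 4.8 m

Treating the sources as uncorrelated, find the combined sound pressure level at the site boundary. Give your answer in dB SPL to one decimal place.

First find each source's level at the receiver (point-source: −20·log₁₀(r/r_ref)), then combine on an intensity basis.
diesel generator: 100.5 − 20·log₁₀(21.8/3.2) = 100.5 − 16.67 = 83.83 dB SPL.
vacuum pump: 80.4 − 20·log₁₀(4.8/1.1) = 80.4 − 12.80 = 67.60 dB SPL.
Σ 10^(L/10) = 2.475e+08 → L_total = 10·log₁₀(2.475e+08) = 83.94 dB SPL.

83.9 dB SPL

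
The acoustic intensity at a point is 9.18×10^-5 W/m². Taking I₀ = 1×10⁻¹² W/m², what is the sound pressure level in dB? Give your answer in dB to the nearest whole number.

Dividing by I₀ shifts the exponent by 12: I/I₀ = 9.18×10^7.
L = 10·(0.9628 + 7) = 79.63 dB.

80 dB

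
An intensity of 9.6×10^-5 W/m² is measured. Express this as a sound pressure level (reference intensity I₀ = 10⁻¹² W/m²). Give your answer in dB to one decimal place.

I/I₀ = 9.6×10^-5/10⁻¹² = 9.6×10^7, and L = 10·log₁₀(I/I₀).
L = 10·(0.9823 + 7) = 79.82 dB.

79.8 dB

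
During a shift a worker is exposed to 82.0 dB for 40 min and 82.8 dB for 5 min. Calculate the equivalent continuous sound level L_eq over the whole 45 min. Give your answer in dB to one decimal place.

Weight each interval's intensity by its duration and average over T = 45 min:
Σ tᵢ·10^(Lᵢ/10) = 40·10^(82.0/10) + 5·10^(82.8/10) = 7.292e+09.
L_eq = 10·log₁₀(7.292e+09/45) = 82.10 dB.

82.1 dB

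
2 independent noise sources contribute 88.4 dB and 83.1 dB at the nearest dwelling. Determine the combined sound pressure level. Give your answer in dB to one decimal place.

89.5 dB

For uncorrelated sources the intensities add, so convert each level to linear form, sum, and take 10·log₁₀ of the total.
Σ 10^(L/10) = 10^(88.4/10) + 10^(83.1/10) = 8.960e+08.
L_total = 10·log₁₀(8.960e+08) = 89.52 dB.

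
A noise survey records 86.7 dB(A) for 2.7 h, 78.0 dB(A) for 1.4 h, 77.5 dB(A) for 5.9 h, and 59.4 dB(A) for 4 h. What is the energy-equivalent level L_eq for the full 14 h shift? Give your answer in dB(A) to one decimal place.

Weight each interval's intensity by its duration and average over T = 14 h:
Σ tᵢ·10^(Lᵢ/10) = 2.7·10^(86.7/10) + 1.4·10^(78.0/10) + 5.9·10^(77.5/10) + 4·10^(59.4/10) = 1.686e+09.
L_eq = 10·log₁₀(1.686e+09/14) = 80.81 dB(A).

80.8 dB(A)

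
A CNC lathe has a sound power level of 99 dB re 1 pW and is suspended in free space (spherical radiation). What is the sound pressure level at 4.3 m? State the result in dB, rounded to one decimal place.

Free-field spherical radiation: L_p = L_w − 10·log₁₀(4π·r²), r = 4.3 m.
4π·r² = 232.4 m², 10·log₁₀ of that is 23.661 dB.
L_p = 99 − 23.661 = 75.34 dB.

75.3 dB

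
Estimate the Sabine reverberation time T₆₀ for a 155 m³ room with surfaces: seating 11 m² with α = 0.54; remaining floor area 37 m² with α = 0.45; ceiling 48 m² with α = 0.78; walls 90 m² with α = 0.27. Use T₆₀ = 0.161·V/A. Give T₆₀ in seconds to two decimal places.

A = Σ Sᵢαᵢ = 11·0.54 + 37·0.45 + 48·0.78 + 90·0.27 = 84.33 m².
T₆₀ = 0.161 × 155 / 84.33 = 0.296 s.

0.30 s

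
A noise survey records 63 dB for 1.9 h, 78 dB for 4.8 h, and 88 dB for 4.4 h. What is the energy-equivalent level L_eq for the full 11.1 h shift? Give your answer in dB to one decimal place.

84.4 dB

Weight each interval's intensity by its duration and average over T = 11.1 h:
Σ tᵢ·10^(Lᵢ/10) = 1.9·10^(63/10) + 4.8·10^(78/10) + 4.4·10^(88/10) = 3.083e+09.
L_eq = 10·log₁₀(3.083e+09/11.1) = 84.44 dB.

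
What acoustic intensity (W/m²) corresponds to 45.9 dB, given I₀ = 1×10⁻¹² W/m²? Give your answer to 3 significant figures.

3.89e-08 W/m²

I/I₀ = 10^(45.9/10) = 3.89e+04, so I = 3.89e+04 × 10⁻¹² W/m².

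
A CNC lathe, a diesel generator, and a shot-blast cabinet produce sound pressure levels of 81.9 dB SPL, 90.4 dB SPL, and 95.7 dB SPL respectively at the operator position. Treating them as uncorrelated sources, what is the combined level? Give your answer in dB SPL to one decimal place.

97.0 dB SPL

Incoherent sources combine by intensity addition: L_total = 10·log₁₀(Σ 10^(L_i/10)).
Σ 10^(L/10) = 10^(81.9/10) + 10^(90.4/10) + 10^(95.7/10) = 4.967e+09.
L_total = 10·log₁₀(4.967e+09) = 96.96 dB SPL.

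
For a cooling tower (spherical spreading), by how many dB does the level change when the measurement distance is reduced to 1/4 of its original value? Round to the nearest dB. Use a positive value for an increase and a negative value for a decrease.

+12 dB

A point source loses 6 dB per doubling of distance; generally ΔL = −20·log₁₀(r₂/r₁).
ΔL = −20·log₁₀(0.25) = +12.04 dB.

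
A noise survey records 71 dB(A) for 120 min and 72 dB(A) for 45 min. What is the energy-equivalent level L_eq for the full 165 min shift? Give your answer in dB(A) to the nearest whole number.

71 dB(A)

The energy average is taken in the linear domain: L_eq = 10·log₁₀[(Σ tᵢ·10^(Lᵢ/10))/T], T = 165 min.
Σ tᵢ·10^(Lᵢ/10) = 120·10^(71/10) + 45·10^(72/10) = 2.224e+09.
L_eq = 10·log₁₀(2.224e+09/165) = 71.30 dB(A).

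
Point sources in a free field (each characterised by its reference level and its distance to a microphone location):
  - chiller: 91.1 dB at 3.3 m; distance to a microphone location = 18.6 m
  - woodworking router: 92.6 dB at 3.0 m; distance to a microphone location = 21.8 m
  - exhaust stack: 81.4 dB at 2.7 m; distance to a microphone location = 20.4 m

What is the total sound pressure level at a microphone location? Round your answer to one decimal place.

Propagate each source to the receiver with L = L_ref − 20·log₁₀(r/r_ref), then add intensities.
chiller: 91.1 − 20·log₁₀(18.6/3.3) = 91.1 − 15.02 = 76.08 dB.
woodworking router: 92.6 − 20·log₁₀(21.8/3.0) = 92.6 − 17.23 = 75.37 dB.
exhaust stack: 81.4 − 20·log₁₀(20.4/2.7) = 81.4 − 17.57 = 63.83 dB.
Σ 10^(L/10) = 7.743e+07 → L_total = 10·log₁₀(7.743e+07) = 78.89 dB.

78.9 dB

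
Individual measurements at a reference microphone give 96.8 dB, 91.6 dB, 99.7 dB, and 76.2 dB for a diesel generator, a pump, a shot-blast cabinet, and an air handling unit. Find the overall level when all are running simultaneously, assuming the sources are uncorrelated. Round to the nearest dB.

Incoherent sources combine by intensity addition: L_total = 10·log₁₀(Σ 10^(L_i/10)).
Σ 10^(L/10) = 10^(96.8/10) + 10^(91.6/10) + 10^(99.7/10) + 10^(76.2/10) = 1.561e+10.
L_total = 10·log₁₀(1.561e+10) = 101.93 dB.

102 dB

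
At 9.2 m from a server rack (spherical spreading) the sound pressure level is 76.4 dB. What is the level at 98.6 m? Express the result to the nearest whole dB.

Point-source attenuation: ΔL = 20·log₁₀(r₂/r₁) = 20·log₁₀(98.6/9.2) = 20.602 dB.
L₂ = 76.4 − 20·log₁₀(98.6/9.2) = 76.4 − 20.602 = 55.80 dB.

56 dB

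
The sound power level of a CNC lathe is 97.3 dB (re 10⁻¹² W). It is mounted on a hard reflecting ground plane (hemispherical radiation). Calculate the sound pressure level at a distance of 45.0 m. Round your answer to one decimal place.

56.3 dB

The power spreads over a hemisphere of area 2π·r², so L_p = L_w − 10·log₁₀(2π·r²).
2π·r² = 1.272e+04 m², 10·log₁₀ of that is 41.046 dB.
L_p = 97.3 − 41.046 = 56.25 dB.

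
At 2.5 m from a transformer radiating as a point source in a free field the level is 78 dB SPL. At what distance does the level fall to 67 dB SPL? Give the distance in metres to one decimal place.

For a point source L₁ − L₂ = 20·log₁₀(r₂/r₁), so r₂ = r₁·10^((L₁−L₂)/20).
r₂ = 2.5·10^((78−67)/20) = 2.5·10^(11.0/20) = 8.87 m.

8.9 m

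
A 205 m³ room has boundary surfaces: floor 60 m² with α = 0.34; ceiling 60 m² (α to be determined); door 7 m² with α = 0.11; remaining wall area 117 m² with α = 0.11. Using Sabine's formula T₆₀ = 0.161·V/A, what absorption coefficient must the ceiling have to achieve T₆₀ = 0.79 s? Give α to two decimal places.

From T₆₀ = 0.161·V/A, the target T₆₀ = 0.79 s needs A = 0.161·205/0.79 = 41.78 m².
Absorption from the other surfaces = 60·0.34 + 7·0.11 + 117·0.11 = 34.04 m², so the ceiling must supply 7.74 m² over 60 m².
α = 7.74/60 = 0.129.

0.13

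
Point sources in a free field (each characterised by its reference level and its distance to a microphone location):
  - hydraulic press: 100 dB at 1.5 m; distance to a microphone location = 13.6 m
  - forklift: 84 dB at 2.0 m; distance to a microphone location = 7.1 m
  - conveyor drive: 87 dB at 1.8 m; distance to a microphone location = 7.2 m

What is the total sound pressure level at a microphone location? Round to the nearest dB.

First find each source's level at the receiver (point-source: −20·log₁₀(r/r_ref)), then combine on an intensity basis.
hydraulic press: 100 − 20·log₁₀(13.6/1.5) = 100 − 19.15 = 80.85 dB.
forklift: 84 − 20·log₁₀(7.1/2.0) = 84 − 11.00 = 73.00 dB.
conveyor drive: 87 − 20·log₁₀(7.2/1.8) = 87 − 12.04 = 74.96 dB.
Σ 10^(L/10) = 1.729e+08 → L_total = 10·log₁₀(1.729e+08) = 82.38 dB.

82 dB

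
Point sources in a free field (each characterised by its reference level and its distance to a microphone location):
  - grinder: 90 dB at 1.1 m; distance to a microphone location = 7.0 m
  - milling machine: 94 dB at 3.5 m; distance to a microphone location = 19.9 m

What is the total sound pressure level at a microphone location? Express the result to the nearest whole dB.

Apply inverse-square spreading to bring every level to the receiver, then sum 10^(L/10).
grinder: 90 − 20·log₁₀(7.0/1.1) = 90 − 16.07 = 73.93 dB.
milling machine: 94 − 20·log₁₀(19.9/3.5) = 94 − 15.10 = 78.90 dB.
Σ 10^(L/10) = 1.024e+08 → L_total = 10·log₁₀(1.024e+08) = 80.10 dB.

80 dB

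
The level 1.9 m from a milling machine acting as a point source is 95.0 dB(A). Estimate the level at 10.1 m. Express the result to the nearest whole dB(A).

80 dB(A)

Point-source attenuation: ΔL = 20·log₁₀(r₂/r₁) = 20·log₁₀(10.1/1.9) = 14.511 dB.
L₂ = 95.0 − 20·log₁₀(10.1/1.9) = 95.0 − 14.511 = 80.49 dB(A).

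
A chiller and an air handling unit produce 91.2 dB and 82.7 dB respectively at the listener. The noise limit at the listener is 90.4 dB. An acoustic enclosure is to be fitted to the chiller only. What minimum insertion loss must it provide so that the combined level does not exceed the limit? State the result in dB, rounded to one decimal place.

Everything except the chiller sums to 10^(82.7/10) = 1.862e+08 in linear terms, 82.70 dB.
The limit corresponds to 10^(90.4/10) = 1.096e+09; subtracting the fixed part leaves 9.103e+08 for the chiller, i.e. 89.59 dB.
Required insertion loss = 91.2 − 89.59 = 1.61 dB.

1.6 dB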